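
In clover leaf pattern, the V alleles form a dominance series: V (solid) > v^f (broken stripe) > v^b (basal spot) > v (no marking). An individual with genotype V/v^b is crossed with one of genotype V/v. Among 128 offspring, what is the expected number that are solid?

Cross: V/v^b × V/v
Allele dominance: V > v^f > v^b > v
Offspring genotypes: 1 V/V, 1 V/v, 1 V/v^b, 1 v^b/v
Phenotype counts: 3 solid, 1 basal spot
solid: 3 out of 4 → fraction 3/4
Expected count = 3/4 × 128 = 96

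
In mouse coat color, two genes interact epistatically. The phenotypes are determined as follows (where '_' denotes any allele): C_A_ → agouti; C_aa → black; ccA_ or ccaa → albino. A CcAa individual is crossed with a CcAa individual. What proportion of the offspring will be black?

Cross: CcAa × CcAa — consider each gene separately:
C gene: Cc × Cc → 1 CC, 2 Cc, 1 cc → 3 C_ : 1 cc (out of 4)
A gene: Aa × Aa → 1 AA, 2 Aa, 1 aa → 3 A_ : 1 aa (out of 4)
Genotype classes (out of 4 × 4 = 16): C_A_ = 3×3 = 9; C_aa = 3×1 = 3; ccA_ = 1×3 = 3; ccaa = 1×1 = 1
Apply the phenotype rules: C_A_ (9) → agouti; C_aa (3) → black; ccA_ (3) + ccaa (1) → albino
Phenotype counts (out of 16): 9 agouti, 3 black, 4 albino
black: 3 out of 16
Probability: 3/16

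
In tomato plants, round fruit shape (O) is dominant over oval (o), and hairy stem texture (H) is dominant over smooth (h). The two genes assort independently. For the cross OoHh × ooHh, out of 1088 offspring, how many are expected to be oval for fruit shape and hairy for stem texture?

Dihybrid cross OoHh × ooHh — consider each gene separately:
fruit shape: Oo × oo → 2 Oo, 2 oo → 2 O_ : 2 oo (out of 4)
stem texture: Hh × Hh → 1 HH, 2 Hh, 1 hh → 3 H_ : 1 hh (out of 4)
Looking for: oval (oo) and hairy (H_)
P(oval) = 2/4, P(hairy) = 3/4
P(both) = 2/4 × 3/4 = 6/16 = 3/8
Expected count = 3/8 × 1088 = 408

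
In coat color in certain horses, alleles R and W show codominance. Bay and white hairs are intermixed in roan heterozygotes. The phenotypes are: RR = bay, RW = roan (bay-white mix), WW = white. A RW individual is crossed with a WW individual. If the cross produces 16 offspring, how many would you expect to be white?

Punnett square for RW × WW:
Offspring genotypes: 2 RW, 2 WW
Phenotype counts: 2 roan (bay-white mix), 2 white
white: 2 out of 4 → fraction 1/2
Expected count = 1/2 × 16 = 8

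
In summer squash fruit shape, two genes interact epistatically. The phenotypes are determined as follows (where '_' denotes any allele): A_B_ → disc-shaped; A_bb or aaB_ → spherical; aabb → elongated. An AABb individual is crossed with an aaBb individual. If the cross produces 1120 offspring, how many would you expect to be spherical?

Cross: AABb × aaBb — consider each gene separately:
A gene: AA × aa → 4 Aa → 4 A_ (out of 4)
B gene: Bb × Bb → 1 BB, 2 Bb, 1 bb → 3 B_ : 1 bb (out of 4)
Genotype classes (out of 4 × 4 = 16): A_B_ = 4×3 = 12; A_bb = 4×1 = 4
Apply the phenotype rules: A_B_ (12) → disc-shaped; A_bb (4) → spherical
Phenotype counts (out of 16): 12 disc-shaped, 4 spherical
spherical: 4 out of 16 → fraction 1/4
Expected count = 1/4 × 1120 = 280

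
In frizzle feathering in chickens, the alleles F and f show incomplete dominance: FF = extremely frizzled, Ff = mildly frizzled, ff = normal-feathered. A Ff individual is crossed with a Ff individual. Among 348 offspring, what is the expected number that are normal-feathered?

Punnett square for Ff × Ff:
Offspring genotypes: 1 FF, 2 Ff, 1 ff
Phenotype counts: 1 extremely frizzled, 2 mildly frizzled, 1 normal-feathered
normal-feathered: 1 out of 4 → fraction 1/4
Expected count = 1/4 × 348 = 87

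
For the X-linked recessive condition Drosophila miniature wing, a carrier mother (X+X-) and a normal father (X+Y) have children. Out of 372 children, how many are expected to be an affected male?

Cross: X+X- × X+Y
Offspring: 1 X+X+, 1 X+Y, 1 X+X-, 1 X-Y
Probability of an affected male: 1/4
Expected count = 1/4 × 372 = 93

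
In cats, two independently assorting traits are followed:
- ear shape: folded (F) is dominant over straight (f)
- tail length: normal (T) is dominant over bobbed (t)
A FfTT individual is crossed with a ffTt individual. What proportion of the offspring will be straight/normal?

Dihybrid cross FfTT × ffTt — consider each gene separately:
ear shape: Ff × ff → 2 Ff, 2 ff → 2 F_ : 2 ff (out of 4)
tail length: TT × Tt → 2 TT, 2 Tt → 4 T_ (out of 4)
Combine (counts out of 4 × 4 = 16): folded/normal (F_T_) = 2×4 = 8; straight/normal (ffT_) = 2×4 = 8
Phenotype counts (out of 16): 8 folded/normal, 8 straight/normal
straight/normal: 8 out of 16
Probability: 8/16 = 1/2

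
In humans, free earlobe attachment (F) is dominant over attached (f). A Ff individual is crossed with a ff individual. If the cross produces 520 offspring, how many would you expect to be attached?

Punnett square for Ff × ff:
Offspring genotypes: 2 Ff, 2 ff
free: 2, attached: 2
attached: 2 out of 4 → fraction 1/2
Expected count = 1/2 × 520 = 260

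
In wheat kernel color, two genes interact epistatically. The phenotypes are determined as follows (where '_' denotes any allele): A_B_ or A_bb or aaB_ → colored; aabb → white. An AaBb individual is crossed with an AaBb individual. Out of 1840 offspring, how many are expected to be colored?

Cross: AaBb × AaBb — consider each gene separately:
A gene: Aa × Aa → 1 AA, 2 Aa, 1 aa → 3 A_ : 1 aa (out of 4)
B gene: Bb × Bb → 1 BB, 2 Bb, 1 bb → 3 B_ : 1 bb (out of 4)
Genotype classes (out of 4 × 4 = 16): A_B_ = 3×3 = 9; A_bb = 3×1 = 3; aaB_ = 1×3 = 3; aabb = 1×1 = 1
Apply the phenotype rules: A_B_ (9) + A_bb (3) + aaB_ (3) → colored; aabb (1) → white
Phenotype counts (out of 16): 15 colored, 1 white
colored: 15 out of 16 → fraction 15/16
Expected count = 15/16 × 1840 = 1725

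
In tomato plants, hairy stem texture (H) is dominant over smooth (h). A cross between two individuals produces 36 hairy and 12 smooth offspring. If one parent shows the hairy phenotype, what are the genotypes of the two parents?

Observed offspring: 36 hairy, 12 smooth
The observed ratio simplifies to 3:1. Smooth (hh) offspring appear, so each parent must contribute one h allele. The parent stated to show hairy carries H, so it is Hh. The other parent is then either Hh or hh: Hh × hh would give a 1:1 split, whereas Hh × Hh gives 3:1 — matching the data. So both parents are heterozygous (Hh × Hh).
Parent genotypes: Hh × Hh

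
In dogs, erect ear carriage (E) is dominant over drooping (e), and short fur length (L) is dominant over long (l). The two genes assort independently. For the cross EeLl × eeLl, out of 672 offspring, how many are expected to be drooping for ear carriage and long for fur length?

Dihybrid cross EeLl × eeLl — consider each gene separately:
ear carriage: Ee × ee → 2 Ee, 2 ee → 2 E_ : 2 ee (out of 4)
fur length: Ll × Ll → 1 LL, 2 Ll, 1 ll → 3 L_ : 1 ll (out of 4)
Looking for: drooping (ee) and long (ll)
P(drooping) = 2/4, P(long) = 1/4
P(both) = 2/4 × 1/4 = 2/16 = 1/8
Expected count = 1/8 × 672 = 84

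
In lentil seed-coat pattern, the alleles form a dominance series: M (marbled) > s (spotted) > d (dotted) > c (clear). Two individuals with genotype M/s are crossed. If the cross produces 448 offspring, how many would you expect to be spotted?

Cross: M/s × M/s
Allele dominance: M > s > d > c
Offspring genotypes: 1 M/M, 2 M/s, 1 s/s
Phenotype counts: 3 marbled, 1 spotted
spotted: 1 out of 4 → fraction 1/4
Expected count = 1/4 × 448 = 112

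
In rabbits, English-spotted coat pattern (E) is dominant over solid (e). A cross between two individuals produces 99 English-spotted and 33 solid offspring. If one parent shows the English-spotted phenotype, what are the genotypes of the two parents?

Observed offspring: 99 English-spotted, 33 solid
The observed ratio simplifies to 3:1. Solid (ee) offspring appear, so each parent must contribute one e allele. The parent stated to show English-spotted carries E, so it is Ee. The other parent is then either Ee or ee: Ee × ee would give a 1:1 split, whereas Ee × Ee gives 3:1 — matching the data. So both parents are heterozygous (Ee × Ee).
Parent genotypes: Ee × Ee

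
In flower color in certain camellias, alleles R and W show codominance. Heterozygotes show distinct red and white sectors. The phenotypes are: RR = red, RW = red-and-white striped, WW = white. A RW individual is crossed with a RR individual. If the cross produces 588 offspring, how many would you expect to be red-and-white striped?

Punnett square for RW × RR:
Offspring genotypes: 2 RR, 2 RW
Phenotype counts: 2 red, 2 red-and-white striped
red-and-white striped: 2 out of 4 → fraction 1/2
Expected count = 1/2 × 588 = 294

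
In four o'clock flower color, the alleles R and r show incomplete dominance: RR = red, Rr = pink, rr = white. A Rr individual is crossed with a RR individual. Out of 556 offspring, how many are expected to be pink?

Punnett square for Rr × RR:
Offspring genotypes: 2 RR, 2 Rr
Phenotype counts: 2 red, 2 pink
pink: 2 out of 4 → fraction 1/2
Expected count = 1/2 × 556 = 278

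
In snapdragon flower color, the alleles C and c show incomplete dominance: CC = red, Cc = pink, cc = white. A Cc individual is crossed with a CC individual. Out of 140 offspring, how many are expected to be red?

Punnett square for Cc × CC:
Offspring genotypes: 2 CC, 2 Cc
Phenotype counts: 2 red, 2 pink
red: 2 out of 4 → fraction 1/2
Expected count = 1/2 × 140 = 70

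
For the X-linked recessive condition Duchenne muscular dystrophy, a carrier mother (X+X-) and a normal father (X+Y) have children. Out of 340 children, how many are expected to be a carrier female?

Cross: X+X- × X+Y
Offspring: 1 X+X+, 1 X+Y, 1 X+X-, 1 X-Y
Probability of a carrier female: 1/4
Expected count = 1/4 × 340 = 85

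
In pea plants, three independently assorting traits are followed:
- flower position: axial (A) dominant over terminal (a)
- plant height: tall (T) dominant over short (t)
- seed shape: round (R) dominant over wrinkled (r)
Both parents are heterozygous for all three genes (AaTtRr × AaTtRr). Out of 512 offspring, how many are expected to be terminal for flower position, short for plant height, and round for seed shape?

Trihybrid cross: AaTtRr × AaTtRr
Each trait segregates independently with a 3:1 phenotypic ratio, so each gene contributes 3/4 (dominant) or 1/4 (recessive).
Target: terminal (flower position), short (plant height), round (seed shape)
Probability = product of independent per-trait probabilities
= 1/4 × 1/4 × 3/4 = 3/64
Expected count = 3/64 × 512 = 24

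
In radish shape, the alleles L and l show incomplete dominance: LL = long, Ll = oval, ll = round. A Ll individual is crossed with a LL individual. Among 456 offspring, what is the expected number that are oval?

Punnett square for Ll × LL:
Offspring genotypes: 2 LL, 2 Ll
Phenotype counts: 2 long, 2 oval
oval: 2 out of 4 → fraction 1/2
Expected count = 1/2 × 456 = 228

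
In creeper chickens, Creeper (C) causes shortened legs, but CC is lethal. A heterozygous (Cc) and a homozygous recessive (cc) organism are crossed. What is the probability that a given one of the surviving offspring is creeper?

Cross: Cc × cc
Punnett square offspring (before lethality): 2 Cc, 2 cc
No CC offspring are produced in this cross.
creeper: 2 out of 4
Probability: 2/4 = 1/2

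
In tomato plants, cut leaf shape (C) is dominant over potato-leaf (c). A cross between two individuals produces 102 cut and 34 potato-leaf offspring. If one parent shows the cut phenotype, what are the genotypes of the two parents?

Observed offspring: 102 cut, 34 potato-leaf
The observed ratio simplifies to 3:1. Potato-leaf (cc) offspring appear, so each parent must contribute one c allele. The parent stated to show cut carries C, so it is Cc. The other parent is then either Cc or cc: Cc × cc would give a 1:1 split, whereas Cc × Cc gives 3:1 — matching the data. So both parents are heterozygous (Cc × Cc).
Parent genotypes: Cc × Cc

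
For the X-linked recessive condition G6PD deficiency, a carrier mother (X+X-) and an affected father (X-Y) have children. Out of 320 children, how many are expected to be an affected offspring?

Cross: X+X- × X-Y
Offspring: 1 X+X-, 1 X+Y, 1 X-X-, 1 X-Y
Probability of an affected offspring: 2/4 = 1/2
Expected count = 1/2 × 320 = 160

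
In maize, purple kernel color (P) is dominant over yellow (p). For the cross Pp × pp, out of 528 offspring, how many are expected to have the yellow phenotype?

Punnett square for Pp × pp:
Offspring genotypes: 2 Pp, 2 pp
Total offspring: 4
Count with target: 2
Probability: 2/4 = 1/2
Expected count = 1/2 × 528 = 264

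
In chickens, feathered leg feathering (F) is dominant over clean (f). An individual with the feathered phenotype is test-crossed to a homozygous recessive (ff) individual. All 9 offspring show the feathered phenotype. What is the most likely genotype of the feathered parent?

Test cross: ? × ff
All offspring are feathered.
If the unknown parent were heterozygous (Ff), about half of 9 offspring would be clean; none are. The unknown parent is most likely homozygous dominant (FF).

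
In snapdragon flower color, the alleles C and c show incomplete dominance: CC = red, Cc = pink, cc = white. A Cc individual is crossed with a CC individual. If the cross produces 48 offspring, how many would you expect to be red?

Punnett square for Cc × CC:
Offspring genotypes: 2 CC, 2 Cc
Phenotype counts: 2 red, 2 pink
red: 2 out of 4 → fraction 1/2
Expected count = 1/2 × 48 = 24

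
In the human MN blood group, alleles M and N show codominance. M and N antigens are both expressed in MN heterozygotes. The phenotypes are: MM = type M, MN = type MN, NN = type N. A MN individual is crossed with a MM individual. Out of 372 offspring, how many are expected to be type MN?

Punnett square for MN × MM:
Offspring genotypes: 2 MM, 2 MN
Phenotype counts: 2 type M, 2 type MN
type MN: 2 out of 4 → fraction 1/2
Expected count = 1/2 × 372 = 186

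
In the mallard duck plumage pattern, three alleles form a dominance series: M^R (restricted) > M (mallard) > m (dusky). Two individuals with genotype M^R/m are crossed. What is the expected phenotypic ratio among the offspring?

Cross: M^R/m × M^R/m
Allele dominance: M^R > M > m
Offspring genotypes: 1 M^R/M^R, 2 M^R/m, 1 m/m
Phenotype counts: 3 restricted, 1 dusky
Ratio: 3 restricted : 1 dusky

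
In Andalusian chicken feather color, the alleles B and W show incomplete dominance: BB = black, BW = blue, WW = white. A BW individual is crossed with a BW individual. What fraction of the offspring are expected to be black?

Punnett square for BW × BW:
Offspring genotypes: 1 BB, 2 BW, 1 WW
Phenotype counts: 1 black, 2 blue, 1 white
black: 1 out of 4
Probability: 1/4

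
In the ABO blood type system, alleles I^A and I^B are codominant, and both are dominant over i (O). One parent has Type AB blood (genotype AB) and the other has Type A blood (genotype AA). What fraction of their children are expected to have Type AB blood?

Cross: AB × AA
Possible offspring genotypes: 2 AA, 2 AB
Blood type counts: 2 Type A, 2 Type AB
Probability of Type AB: 2/4 = 1/2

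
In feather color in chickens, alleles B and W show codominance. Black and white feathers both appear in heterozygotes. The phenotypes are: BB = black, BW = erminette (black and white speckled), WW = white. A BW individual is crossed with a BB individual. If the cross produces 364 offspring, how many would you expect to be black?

Punnett square for BW × BB:
Offspring genotypes: 2 BB, 2 BW
Phenotype counts: 2 black, 2 erminette (black and white speckled)
black: 2 out of 4 → fraction 1/2
Expected count = 1/2 × 364 = 182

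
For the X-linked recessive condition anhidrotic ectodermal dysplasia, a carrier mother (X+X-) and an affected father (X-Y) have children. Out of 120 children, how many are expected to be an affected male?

Cross: X+X- × X-Y
Offspring: 1 X+X-, 1 X+Y, 1 X-X-, 1 X-Y
Probability of an affected male: 1/4
Expected count = 1/4 × 120 = 30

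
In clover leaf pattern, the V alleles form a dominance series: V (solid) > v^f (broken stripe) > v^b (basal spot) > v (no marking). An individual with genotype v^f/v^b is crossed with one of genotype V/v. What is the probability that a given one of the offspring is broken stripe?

Cross: v^f/v^b × V/v
Allele dominance: V > v^f > v^b > v
Offspring genotypes: 1 V/v^f, 1 v^f/v, 1 V/v^b, 1 v^b/v
Phenotype counts: 2 solid, 1 broken stripe, 1 basal spot
broken stripe: 1 out of 4
Probability: 1/4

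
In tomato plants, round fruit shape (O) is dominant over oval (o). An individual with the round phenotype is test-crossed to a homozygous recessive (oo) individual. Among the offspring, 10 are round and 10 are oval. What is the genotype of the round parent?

Test cross: ? × oo
Offspring: 10 round, 10 oval — approximately 1:1.
A 1:1 ratio in a test cross indicates the unknown parent is heterozygous (Oo).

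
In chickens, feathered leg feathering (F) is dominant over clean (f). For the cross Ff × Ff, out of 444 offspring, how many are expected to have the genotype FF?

Punnett square for Ff × Ff:
Offspring genotypes: 1 FF, 2 Ff, 1 ff
Total offspring: 4
Count with target: 1
Probability: 1/4
Expected count = 1/4 × 444 = 111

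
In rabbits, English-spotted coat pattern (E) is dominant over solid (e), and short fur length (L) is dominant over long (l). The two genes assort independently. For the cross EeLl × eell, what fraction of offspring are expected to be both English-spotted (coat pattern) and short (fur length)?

Dihybrid cross EeLl × eell — consider each gene separately:
coat pattern: Ee × ee → 2 Ee, 2 ee → 2 E_ : 2 ee (out of 4)
fur length: Ll × ll → 2 Ll, 2 ll → 2 L_ : 2 ll (out of 4)
Looking for: English-spotted (E_) and short (L_)
P(English-spotted) = 2/4, P(short) = 2/4
P(both) = 2/4 × 2/4 = 4/16 = 1/4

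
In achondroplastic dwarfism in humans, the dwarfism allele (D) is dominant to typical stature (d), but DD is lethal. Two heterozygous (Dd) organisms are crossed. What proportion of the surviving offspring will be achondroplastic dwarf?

Cross: Dd × Dd
Punnett square offspring (before lethality): 1 DD, 2 Dd, 1 dd
The DD genotype is lethal (embryos die); surviving offspring: 2 Dd, 1 dd
achondroplastic dwarf: 2 out of 3
Probability: 2/3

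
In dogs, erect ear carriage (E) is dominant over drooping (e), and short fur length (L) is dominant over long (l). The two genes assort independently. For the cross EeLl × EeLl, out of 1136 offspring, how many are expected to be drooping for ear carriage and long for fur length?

Dihybrid cross EeLl × EeLl — consider each gene separately:
ear carriage: Ee × Ee → 1 EE, 2 Ee, 1 ee → 3 E_ : 1 ee (out of 4)
fur length: Ll × Ll → 1 LL, 2 Ll, 1 ll → 3 L_ : 1 ll (out of 4)
Looking for: drooping (ee) and long (ll)
P(drooping) = 1/4, P(long) = 1/4
P(both) = 1/4 × 1/4 = 1/16
Expected count = 1/16 × 1136 = 71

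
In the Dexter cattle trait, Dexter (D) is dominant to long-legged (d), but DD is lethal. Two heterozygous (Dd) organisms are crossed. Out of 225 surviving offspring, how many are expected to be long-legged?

Cross: Dd × Dd
Punnett square offspring (before lethality): 1 DD, 2 Dd, 1 dd
The DD genotype is lethal (embryos die); surviving offspring: 2 Dd, 1 dd
long-legged: 1 out of 3 → fraction 1/3
Expected count = 1/3 × 225 = 75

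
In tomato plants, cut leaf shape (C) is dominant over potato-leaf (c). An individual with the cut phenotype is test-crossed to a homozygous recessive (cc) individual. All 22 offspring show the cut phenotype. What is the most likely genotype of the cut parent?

Test cross: ? × cc
All offspring are cut.
If the unknown parent were heterozygous (Cc), about half of 22 offspring would be potato-leaf; none are. The unknown parent is most likely homozygous dominant (CC).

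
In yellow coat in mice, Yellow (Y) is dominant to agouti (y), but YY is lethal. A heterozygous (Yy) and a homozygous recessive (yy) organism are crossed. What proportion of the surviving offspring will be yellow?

Cross: Yy × yy
Punnett square offspring (before lethality): 2 Yy, 2 yy
No YY offspring are produced in this cross.
yellow: 2 out of 4
Probability: 2/4 = 1/2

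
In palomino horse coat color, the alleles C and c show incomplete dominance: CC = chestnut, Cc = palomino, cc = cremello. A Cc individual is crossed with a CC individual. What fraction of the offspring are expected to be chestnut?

Punnett square for Cc × CC:
Offspring genotypes: 2 CC, 2 Cc
Phenotype counts: 2 chestnut, 2 palomino
chestnut: 2 out of 4
Probability: 2/4 = 1/2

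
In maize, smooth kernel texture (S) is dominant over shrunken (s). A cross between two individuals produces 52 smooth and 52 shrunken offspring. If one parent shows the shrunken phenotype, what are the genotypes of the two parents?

Observed offspring: 52 smooth, 52 shrunken
The observed ratio simplifies to 1:1. One parent shows shrunken, so its genotype must be ss. A 1:1 offspring split requires the other parent to be heterozygous (Ss).
Parent genotypes: ss × Ss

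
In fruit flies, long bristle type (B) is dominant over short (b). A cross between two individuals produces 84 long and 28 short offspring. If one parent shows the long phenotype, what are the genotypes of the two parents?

Observed offspring: 84 long, 28 short
The observed ratio simplifies to 3:1. Short (bb) offspring appear, so each parent must contribute one b allele. The parent stated to show long carries B, so it is Bb. The other parent is then either Bb or bb: Bb × bb would give a 1:1 split, whereas Bb × Bb gives 3:1 — matching the data. So both parents are heterozygous (Bb × Bb).
Parent genotypes: Bb × Bb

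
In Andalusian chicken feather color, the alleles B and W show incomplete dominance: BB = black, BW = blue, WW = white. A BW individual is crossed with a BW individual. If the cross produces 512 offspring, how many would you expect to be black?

Punnett square for BW × BW:
Offspring genotypes: 1 BB, 2 BW, 1 WW
Phenotype counts: 1 black, 2 blue, 1 white
black: 1 out of 4 → fraction 1/4
Expected count = 1/4 × 512 = 128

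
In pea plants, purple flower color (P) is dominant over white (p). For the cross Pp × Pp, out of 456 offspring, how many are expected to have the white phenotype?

Punnett square for Pp × Pp:
Offspring genotypes: 1 PP, 2 Pp, 1 pp
Total offspring: 4
Count with target: 1
Probability: 1/4
Expected count = 1/4 × 456 = 114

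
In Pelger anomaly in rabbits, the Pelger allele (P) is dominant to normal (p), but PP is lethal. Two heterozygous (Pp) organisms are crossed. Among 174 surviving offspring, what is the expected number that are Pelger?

Cross: Pp × Pp
Punnett square offspring (before lethality): 1 PP, 2 Pp, 1 pp
The PP genotype is lethal (embryos die); surviving offspring: 2 Pp, 1 pp
Pelger: 2 out of 3 → fraction 2/3
Expected count = 2/3 × 174 = 116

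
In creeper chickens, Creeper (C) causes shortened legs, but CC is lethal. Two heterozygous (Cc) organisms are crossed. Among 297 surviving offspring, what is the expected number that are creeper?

Cross: Cc × Cc
Punnett square offspring (before lethality): 1 CC, 2 Cc, 1 cc
The CC genotype is lethal (embryos die); surviving offspring: 2 Cc, 1 cc
creeper: 2 out of 3 → fraction 2/3
Expected count = 2/3 × 297 = 198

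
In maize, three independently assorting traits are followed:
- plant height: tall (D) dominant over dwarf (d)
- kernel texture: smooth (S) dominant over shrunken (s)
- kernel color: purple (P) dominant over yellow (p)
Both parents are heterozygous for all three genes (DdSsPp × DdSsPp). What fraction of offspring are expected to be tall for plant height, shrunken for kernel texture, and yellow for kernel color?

Trihybrid cross: DdSsPp × DdSsPp
Each trait segregates independently with a 3:1 phenotypic ratio, so each gene contributes 3/4 (dominant) or 1/4 (recessive).
Target: tall (plant height), shrunken (kernel texture), yellow (kernel color)
Probability = product of independent per-trait probabilities
= 3/4 × 1/4 × 1/4 = 3/64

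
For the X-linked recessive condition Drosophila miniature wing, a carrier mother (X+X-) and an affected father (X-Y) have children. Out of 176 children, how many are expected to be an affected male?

Cross: X+X- × X-Y
Offspring: 1 X+X-, 1 X+Y, 1 X-X-, 1 X-Y
Probability of an affected male: 1/4
Expected count = 1/4 × 176 = 44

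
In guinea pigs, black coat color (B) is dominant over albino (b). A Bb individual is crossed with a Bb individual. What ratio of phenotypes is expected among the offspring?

Punnett square for Bb × Bb:
Offspring genotypes: 1 BB, 2 Bb, 1 bb
black: 3, albino: 1
Ratio: 3:1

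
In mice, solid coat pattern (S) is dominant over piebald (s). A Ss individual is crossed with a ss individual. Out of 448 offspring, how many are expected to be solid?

Punnett square for Ss × ss:
Offspring genotypes: 2 Ss, 2 ss
solid: 2, piebald: 2
solid: 2 out of 4 → fraction 1/2
Expected count = 1/2 × 448 = 224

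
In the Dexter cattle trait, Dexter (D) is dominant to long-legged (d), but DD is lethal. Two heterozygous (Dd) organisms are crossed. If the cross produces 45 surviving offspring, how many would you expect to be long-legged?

Cross: Dd × Dd
Punnett square offspring (before lethality): 1 DD, 2 Dd, 1 dd
The DD genotype is lethal (embryos die); surviving offspring: 2 Dd, 1 dd
long-legged: 1 out of 3 → fraction 1/3
Expected count = 1/3 × 45 = 15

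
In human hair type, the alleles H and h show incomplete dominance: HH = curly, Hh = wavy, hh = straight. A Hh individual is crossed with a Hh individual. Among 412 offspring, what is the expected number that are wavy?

Punnett square for Hh × Hh:
Offspring genotypes: 1 HH, 2 Hh, 1 hh
Phenotype counts: 1 curly, 2 wavy, 1 straight
wavy: 2 out of 4 → fraction 1/2
Expected count = 1/2 × 412 = 206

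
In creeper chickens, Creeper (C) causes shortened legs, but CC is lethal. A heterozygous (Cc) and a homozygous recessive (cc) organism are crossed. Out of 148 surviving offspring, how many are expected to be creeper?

Cross: Cc × cc
Punnett square offspring (before lethality): 2 Cc, 2 cc
No CC offspring are produced in this cross.
creeper: 2 out of 4 → fraction 1/2
Expected count = 1/2 × 148 = 74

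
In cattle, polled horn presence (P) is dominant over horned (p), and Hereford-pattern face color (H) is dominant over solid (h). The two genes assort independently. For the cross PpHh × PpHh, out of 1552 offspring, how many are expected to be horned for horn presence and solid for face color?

Dihybrid cross PpHh × PpHh — consider each gene separately:
horn presence: Pp × Pp → 1 PP, 2 Pp, 1 pp → 3 P_ : 1 pp (out of 4)
face color: Hh × Hh → 1 HH, 2 Hh, 1 hh → 3 H_ : 1 hh (out of 4)
Looking for: horned (pp) and solid (hh)
P(horned) = 1/4, P(solid) = 1/4
P(both) = 1/4 × 1/4 = 1/16
Expected count = 1/16 × 1552 = 97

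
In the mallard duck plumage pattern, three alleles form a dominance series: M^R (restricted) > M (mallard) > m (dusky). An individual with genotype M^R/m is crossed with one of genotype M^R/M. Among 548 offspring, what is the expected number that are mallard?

Cross: M^R/m × M^R/M
Allele dominance: M^R > M > m
Offspring genotypes: 1 M^R/M^R, 1 M^R/M, 1 M^R/m, 1 M/m
Phenotype counts: 3 restricted, 1 mallard
mallard: 1 out of 4 → fraction 1/4
Expected count = 1/4 × 548 = 137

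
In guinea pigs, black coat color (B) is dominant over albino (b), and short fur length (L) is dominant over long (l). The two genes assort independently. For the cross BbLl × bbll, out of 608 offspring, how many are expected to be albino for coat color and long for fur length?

Dihybrid cross BbLl × bbll — consider each gene separately:
coat color: Bb × bb → 2 Bb, 2 bb → 2 B_ : 2 bb (out of 4)
fur length: Ll × ll → 2 Ll, 2 ll → 2 L_ : 2 ll (out of 4)
Looking for: albino (bb) and long (ll)
P(albino) = 2/4, P(long) = 2/4
P(both) = 2/4 × 2/4 = 4/16 = 1/4
Expected count = 1/4 × 608 = 152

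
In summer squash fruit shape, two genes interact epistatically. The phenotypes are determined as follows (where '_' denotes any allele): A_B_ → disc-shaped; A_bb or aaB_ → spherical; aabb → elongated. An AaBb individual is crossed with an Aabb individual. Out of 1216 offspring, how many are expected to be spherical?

Cross: AaBb × Aabb — consider each gene separately:
A gene: Aa × Aa → 1 AA, 2 Aa, 1 aa → 3 A_ : 1 aa (out of 4)
B gene: Bb × bb → 2 Bb, 2 bb → 2 B_ : 2 bb (out of 4)
Genotype classes (out of 4 × 4 = 16): A_B_ = 3×2 = 6; A_bb = 3×2 = 6; aaB_ = 1×2 = 2; aabb = 1×2 = 2
Apply the phenotype rules: A_B_ (6) → disc-shaped; A_bb (6) + aaB_ (2) → spherical; aabb (2) → elongated
Phenotype counts (out of 16): 6 disc-shaped, 8 spherical, 2 elongated
spherical: 8 out of 16 → fraction 1/2
Expected count = 1/2 × 1216 = 608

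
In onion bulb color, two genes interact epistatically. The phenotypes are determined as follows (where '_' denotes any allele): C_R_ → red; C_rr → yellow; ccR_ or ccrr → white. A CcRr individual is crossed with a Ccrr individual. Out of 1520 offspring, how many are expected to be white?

Cross: CcRr × Ccrr — consider each gene separately:
C gene: Cc × Cc → 1 CC, 2 Cc, 1 cc → 3 C_ : 1 cc (out of 4)
R gene: Rr × rr → 2 Rr, 2 rr → 2 R_ : 2 rr (out of 4)
Genotype classes (out of 4 × 4 = 16): C_R_ = 3×2 = 6; C_rr = 3×2 = 6; ccR_ = 1×2 = 2; ccrr = 1×2 = 2
Apply the phenotype rules: C_R_ (6) → red; C_rr (6) → yellow; ccR_ (2) + ccrr (2) → white
Phenotype counts (out of 16): 6 red, 6 yellow, 4 white
white: 4 out of 16 → fraction 1/4
Expected count = 1/4 × 1520 = 380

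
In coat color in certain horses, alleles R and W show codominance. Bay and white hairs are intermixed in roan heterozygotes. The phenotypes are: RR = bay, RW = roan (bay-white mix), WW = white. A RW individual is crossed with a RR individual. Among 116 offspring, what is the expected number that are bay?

Punnett square for RW × RR:
Offspring genotypes: 2 RR, 2 RW
Phenotype counts: 2 bay, 2 roan (bay-white mix)
bay: 2 out of 4 → fraction 1/2
Expected count = 1/2 × 116 = 58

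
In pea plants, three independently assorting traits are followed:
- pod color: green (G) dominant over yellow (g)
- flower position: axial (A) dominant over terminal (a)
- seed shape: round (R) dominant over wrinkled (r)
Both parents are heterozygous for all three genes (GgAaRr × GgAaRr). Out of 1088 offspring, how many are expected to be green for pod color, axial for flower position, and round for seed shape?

Trihybrid cross: GgAaRr × GgAaRr
Each trait segregates independently with a 3:1 phenotypic ratio, so each gene contributes 3/4 (dominant) or 1/4 (recessive).
Target: green (pod color), axial (flower position), round (seed shape)
Probability = product of independent per-trait probabilities
= 3/4 × 3/4 × 3/4 = 27/64
Expected count = 27/64 × 1088 = 459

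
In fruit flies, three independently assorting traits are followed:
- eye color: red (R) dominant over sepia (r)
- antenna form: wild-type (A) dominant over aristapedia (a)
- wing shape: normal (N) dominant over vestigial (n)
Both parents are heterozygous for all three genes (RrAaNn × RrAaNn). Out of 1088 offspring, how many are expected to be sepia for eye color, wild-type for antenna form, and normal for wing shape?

Trihybrid cross: RrAaNn × RrAaNn
Each trait segregates independently with a 3:1 phenotypic ratio, so each gene contributes 3/4 (dominant) or 1/4 (recessive).
Target: sepia (eye color), wild-type (antenna form), normal (wing shape)
Probability = product of independent per-trait probabilities
= 1/4 × 3/4 × 3/4 = 9/64
Expected count = 9/64 × 1088 = 153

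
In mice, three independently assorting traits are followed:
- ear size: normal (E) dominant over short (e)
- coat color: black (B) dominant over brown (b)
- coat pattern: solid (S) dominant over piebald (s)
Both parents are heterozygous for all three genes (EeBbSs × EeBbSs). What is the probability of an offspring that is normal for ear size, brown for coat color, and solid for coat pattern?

Trihybrid cross: EeBbSs × EeBbSs
Each trait segregates independently with a 3:1 phenotypic ratio, so each gene contributes 3/4 (dominant) or 1/4 (recessive).
Target: normal (ear size), brown (coat color), solid (coat pattern)
Probability = product of independent per-trait probabilities
= 3/4 × 1/4 × 3/4 = 9/64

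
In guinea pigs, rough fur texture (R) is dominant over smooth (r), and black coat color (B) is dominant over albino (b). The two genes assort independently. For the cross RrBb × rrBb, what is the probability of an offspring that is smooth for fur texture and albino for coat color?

Dihybrid cross RrBb × rrBb — consider each gene separately:
fur texture: Rr × rr → 2 Rr, 2 rr → 2 R_ : 2 rr (out of 4)
coat color: Bb × Bb → 1 BB, 2 Bb, 1 bb → 3 B_ : 1 bb (out of 4)
Looking for: smooth (rr) and albino (bb)
P(smooth) = 2/4, P(albino) = 1/4
P(both) = 2/4 × 1/4 = 2/16 = 1/8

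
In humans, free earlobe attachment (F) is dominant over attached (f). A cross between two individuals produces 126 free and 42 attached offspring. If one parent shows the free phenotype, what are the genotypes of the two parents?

Observed offspring: 126 free, 42 attached
The observed ratio simplifies to 3:1. Attached (ff) offspring appear, so each parent must contribute one f allele. The parent stated to show free carries F, so it is Ff. The other parent is then either Ff or ff: Ff × ff would give a 1:1 split, whereas Ff × Ff gives 3:1 — matching the data. So both parents are heterozygous (Ff × Ff).
Parent genotypes: Ff × Ff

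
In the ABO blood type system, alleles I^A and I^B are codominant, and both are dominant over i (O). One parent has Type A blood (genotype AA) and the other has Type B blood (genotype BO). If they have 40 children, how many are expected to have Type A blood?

Cross: AA × BO
Possible offspring genotypes: 2 AB, 2 AO
Blood type counts: 2 Type AB, 2 Type A
Probability of Type A: 2/4 = 1/2
Expected count = 1/2 × 40 = 20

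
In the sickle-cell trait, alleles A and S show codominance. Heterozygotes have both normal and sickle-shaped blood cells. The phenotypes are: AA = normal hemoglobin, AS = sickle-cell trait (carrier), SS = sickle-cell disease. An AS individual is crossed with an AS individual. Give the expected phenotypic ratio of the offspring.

Punnett square for AS × AS:
Offspring genotypes: 1 AA, 2 AS, 1 SS
Phenotype counts: 1 normal hemoglobin, 2 sickle-cell trait (carrier), 1 sickle-cell disease
Ratio: 1 normal hemoglobin : 2 sickle-cell trait (carrier) : 1 sickle-cell disease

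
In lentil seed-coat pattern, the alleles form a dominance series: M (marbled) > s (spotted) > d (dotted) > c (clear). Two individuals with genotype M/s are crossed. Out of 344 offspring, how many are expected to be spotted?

Cross: M/s × M/s
Allele dominance: M > s > d > c
Offspring genotypes: 1 M/M, 2 M/s, 1 s/s
Phenotype counts: 3 marbled, 1 spotted
spotted: 1 out of 4 → fraction 1/4
Expected count = 1/4 × 344 = 86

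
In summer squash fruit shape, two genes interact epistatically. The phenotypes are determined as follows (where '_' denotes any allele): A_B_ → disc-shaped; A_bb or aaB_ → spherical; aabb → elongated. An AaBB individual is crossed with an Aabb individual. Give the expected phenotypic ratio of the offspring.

Cross: AaBB × Aabb — consider each gene separately:
A gene: Aa × Aa → 1 AA, 2 Aa, 1 aa → 3 A_ : 1 aa (out of 4)
B gene: BB × bb → 4 Bb → 4 B_ (out of 4)
Genotype classes (out of 4 × 4 = 16): A_B_ = 3×4 = 12; aaB_ = 1×4 = 4
Apply the phenotype rules: A_B_ (12) → disc-shaped; aaB_ (4) → spherical
Phenotype counts (out of 16): 12 disc-shaped, 4 spherical
Ratio: 3 disc-shaped : 1 spherical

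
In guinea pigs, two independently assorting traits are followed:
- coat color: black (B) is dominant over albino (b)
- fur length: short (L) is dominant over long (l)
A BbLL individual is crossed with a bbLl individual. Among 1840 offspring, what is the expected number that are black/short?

Dihybrid cross BbLL × bbLl — consider each gene separately:
coat color: Bb × bb → 2 Bb, 2 bb → 2 B_ : 2 bb (out of 4)
fur length: LL × Ll → 2 LL, 2 Ll → 4 L_ (out of 4)
Combine (counts out of 4 × 4 = 16): black/short (B_L_) = 2×4 = 8; albino/short (bbL_) = 2×4 = 8
Phenotype counts (out of 16): 8 black/short, 8 albino/short
black/short: 8 out of 16 → fraction 1/2
Expected count = 1/2 × 1840 = 920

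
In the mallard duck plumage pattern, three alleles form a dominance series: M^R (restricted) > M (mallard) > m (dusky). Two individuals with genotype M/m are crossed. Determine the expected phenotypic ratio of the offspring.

Cross: M/m × M/m
Allele dominance: M^R > M > m
Offspring genotypes: 1 M/M, 2 M/m, 1 m/m
Phenotype counts: 3 mallard, 1 dusky
Ratio: 3 mallard : 1 dusky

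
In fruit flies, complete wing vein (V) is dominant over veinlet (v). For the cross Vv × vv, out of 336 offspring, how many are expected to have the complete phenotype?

Punnett square for Vv × vv:
Offspring genotypes: 2 Vv, 2 vv
Total offspring: 4
Count with target: 2
Probability: 2/4 = 1/2
Expected count = 1/2 × 336 = 168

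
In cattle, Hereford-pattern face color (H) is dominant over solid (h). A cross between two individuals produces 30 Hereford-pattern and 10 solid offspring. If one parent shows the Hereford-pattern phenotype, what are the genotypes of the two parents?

Observed offspring: 30 Hereford-pattern, 10 solid
The observed ratio simplifies to 3:1. Solid (hh) offspring appear, so each parent must contribute one h allele. The parent stated to show Hereford-pattern carries H, so it is Hh. The other parent is then either Hh or hh: Hh × hh would give a 1:1 split, whereas Hh × Hh gives 3:1 — matching the data. So both parents are heterozygous (Hh × Hh).
Parent genotypes: Hh × Hh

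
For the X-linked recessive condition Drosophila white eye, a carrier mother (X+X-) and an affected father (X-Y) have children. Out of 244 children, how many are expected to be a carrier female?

Cross: X+X- × X-Y
Offspring: 1 X+X-, 1 X+Y, 1 X-X-, 1 X-Y
Probability of a carrier female: 1/4
Expected count = 1/4 × 244 = 61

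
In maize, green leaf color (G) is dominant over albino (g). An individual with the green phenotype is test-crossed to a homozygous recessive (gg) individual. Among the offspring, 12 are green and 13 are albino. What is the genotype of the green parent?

Test cross: ? × gg
Offspring: 12 green, 13 albino — approximately 1:1.
A 1:1 ratio in a test cross indicates the unknown parent is heterozygous (Gg).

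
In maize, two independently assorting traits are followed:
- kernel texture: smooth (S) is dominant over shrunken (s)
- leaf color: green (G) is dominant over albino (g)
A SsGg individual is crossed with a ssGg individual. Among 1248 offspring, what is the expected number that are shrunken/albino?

Dihybrid cross SsGg × ssGg — consider each gene separately:
kernel texture: Ss × ss → 2 Ss, 2 ss → 2 S_ : 2 ss (out of 4)
leaf color: Gg × Gg → 1 GG, 2 Gg, 1 gg → 3 G_ : 1 gg (out of 4)
Combine (counts out of 4 × 4 = 16): smooth/green (S_G_) = 2×3 = 6; smooth/albino (S_gg) = 2×1 = 2; shrunken/green (ssG_) = 2×3 = 6; shrunken/albino (ssgg) = 2×1 = 2
Phenotype counts (out of 16): 6 smooth/green, 2 smooth/albino, 6 shrunken/green, 2 shrunken/albino
shrunken/albino: 2 out of 16 → fraction 1/8
Expected count = 1/8 × 1248 = 156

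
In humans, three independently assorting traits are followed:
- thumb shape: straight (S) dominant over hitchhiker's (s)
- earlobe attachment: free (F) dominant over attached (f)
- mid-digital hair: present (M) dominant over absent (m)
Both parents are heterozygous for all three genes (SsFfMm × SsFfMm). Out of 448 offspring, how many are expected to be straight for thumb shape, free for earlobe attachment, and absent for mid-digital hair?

Trihybrid cross: SsFfMm × SsFfMm
Each trait segregates independently with a 3:1 phenotypic ratio, so each gene contributes 3/4 (dominant) or 1/4 (recessive).
Target: straight (thumb shape), free (earlobe attachment), absent (mid-digital hair)
Probability = product of independent per-trait probabilities
= 3/4 × 3/4 × 1/4 = 9/64
Expected count = 9/64 × 448 = 63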